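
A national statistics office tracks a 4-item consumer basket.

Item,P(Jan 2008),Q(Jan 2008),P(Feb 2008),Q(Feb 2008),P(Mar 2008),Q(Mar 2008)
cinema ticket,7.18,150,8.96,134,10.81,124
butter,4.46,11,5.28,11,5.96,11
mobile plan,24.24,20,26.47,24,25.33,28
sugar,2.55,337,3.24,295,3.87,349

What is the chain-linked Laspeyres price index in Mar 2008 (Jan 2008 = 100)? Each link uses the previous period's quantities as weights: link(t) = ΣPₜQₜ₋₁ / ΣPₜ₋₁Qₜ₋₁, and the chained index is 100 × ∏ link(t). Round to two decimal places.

Link Jan 2008→Feb 2008:
ΣP(Feb 2008)Q(Jan 2008) = 8.96×150 + 5.28×11 + 26.47×20 + 3.24×337 = 1344 + 58.08 + 529.4 + 1091.88 = 3023.36
ΣP(Jan 2008)Q(Jan 2008) = 7.18×150 + 4.46×11 + 24.24×20 + 2.55×337 = 1077 + 49.06 + 484.8 + 859.35 = 2470.21
link = 3023.36/2470.21 = 1.223928
Link Feb 2008→Mar 2008:
ΣP(Mar 2008)Q(Feb 2008) = 10.81×134 + 5.96×11 + 25.33×24 + 3.87×295 = 1448.54 + 65.56 + 607.92 + 1141.65 = 3263.67
ΣP(Feb 2008)Q(Feb 2008) = 8.96×134 + 5.28×11 + 26.47×24 + 3.24×295 = 1200.64 + 58.08 + 635.28 + 955.8 = 2849.8
link = 3263.67/2849.8 = 1.145228
Chained index = 100 × 1.223928 × 1.145228 = 140.1677

140.17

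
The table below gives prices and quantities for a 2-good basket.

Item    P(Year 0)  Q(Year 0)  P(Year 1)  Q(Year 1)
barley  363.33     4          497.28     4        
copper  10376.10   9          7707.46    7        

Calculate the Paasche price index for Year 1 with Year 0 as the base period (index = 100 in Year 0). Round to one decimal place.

75.5

Paasche price index uses current-period quantities as weights.
ΣP(Year 1)·Q(Year 1) = 497.28×4 + 7707.46×7 = 1989.12 + 53952.22 = 55941.34
ΣP(Year 0)·Q(Year 1) = 363.33×4 + 10376.10×7 = 1453.32 + 72632.7 = 74086.02
Index = 55941.34 / 74086.02 × 100 = 75.5086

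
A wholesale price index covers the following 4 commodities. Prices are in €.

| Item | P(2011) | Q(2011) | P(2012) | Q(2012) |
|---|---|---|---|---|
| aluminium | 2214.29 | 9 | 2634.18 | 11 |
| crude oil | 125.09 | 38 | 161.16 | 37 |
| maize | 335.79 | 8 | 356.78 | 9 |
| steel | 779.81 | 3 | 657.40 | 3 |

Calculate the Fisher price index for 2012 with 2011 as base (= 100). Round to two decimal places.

116.74

Laspeyres component (base-period weights):
ΣP(2012)Q(2011) = 2634.18×9 + 161.16×38 + 356.78×8 + 657.40×3 = 23707.62 + 6124.08 + 2854.24 + 1972.2 = 34658.14
ΣP(2011)Q(2011) = 2214.29×9 + 125.09×38 + 335.79×8 + 779.81×3 = 19928.61 + 4753.42 + 2686.32 + 2339.43 = 29707.78
L = 34658.14 / 29707.78 × 100 = 116.6635
Paasche component (current-period weights):
ΣP(2012)Q(2012) = 2634.18×11 + 161.16×37 + 356.78×9 + 657.40×3 = 28975.98 + 5962.92 + 3211.02 + 1972.2 = 40122.12
ΣP(2011)Q(2012) = 2214.29×11 + 125.09×37 + 335.79×9 + 779.81×3 = 24357.19 + 4628.33 + 3022.11 + 2339.43 = 34347.06
P = 40122.12 / 34347.06 × 100 = 116.8138
Fisher = √(L × P) = √(116.6635 × 116.8138) = 116.7387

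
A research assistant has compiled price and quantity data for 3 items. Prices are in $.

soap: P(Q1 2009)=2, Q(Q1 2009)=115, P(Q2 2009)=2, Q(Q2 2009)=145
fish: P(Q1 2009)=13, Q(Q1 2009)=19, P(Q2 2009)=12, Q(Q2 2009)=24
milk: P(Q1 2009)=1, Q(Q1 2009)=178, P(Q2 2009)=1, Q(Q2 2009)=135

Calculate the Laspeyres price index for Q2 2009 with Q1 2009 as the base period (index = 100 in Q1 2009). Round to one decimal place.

Laspeyres price index uses base-period quantities as weights.
ΣP(Q2 2009)·Q(Q1 2009) = 2×115 + 12×19 + 1×178 = 230 + 228 + 178 = 636
ΣP(Q1 2009)·Q(Q1 2009) = 2×115 + 13×19 + 1×178 = 230 + 247 + 178 = 655
Index = 636 / 655 × 100 = 97.0992

97.1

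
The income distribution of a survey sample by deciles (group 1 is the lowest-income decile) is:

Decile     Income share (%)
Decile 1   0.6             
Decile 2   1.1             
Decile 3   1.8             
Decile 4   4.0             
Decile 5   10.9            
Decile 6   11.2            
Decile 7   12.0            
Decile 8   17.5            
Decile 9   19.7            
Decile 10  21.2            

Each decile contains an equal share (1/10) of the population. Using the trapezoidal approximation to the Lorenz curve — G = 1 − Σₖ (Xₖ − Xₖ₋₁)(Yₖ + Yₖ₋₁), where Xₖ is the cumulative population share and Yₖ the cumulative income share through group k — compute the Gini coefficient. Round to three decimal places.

0.418

Cumulative income shares Yₖ: 0.0060, 0.0170, 0.0350, 0.0750, 0.1840, 0.2960, 0.4160, 0.5910, 0.7880, 1.0000
Σ (Xₖ−Xₖ₋₁)(Yₖ+Yₖ₋₁) = (1/10)(0.0060+0.0000) + (1/10)(0.0170+0.0060) + (1/10)(0.0350+0.0170) + (1/10)(0.0750+0.0350) + (1/10)(0.1840+0.0750) + (1/10)(0.2960+0.1840) + (1/10)(0.4160+0.2960) + (1/10)(0.5910+0.4160) + (1/10)(0.7880+0.5910) + (1/10)(1.0000+0.7880)
  = 0.0006 + 0.0023 + 0.0052 + 0.0110 + 0.0259 + 0.0480 + 0.0712 + 0.1007 + 0.1379 + 0.1788 = 0.5816
G = 1 − 0.5816 = 0.4184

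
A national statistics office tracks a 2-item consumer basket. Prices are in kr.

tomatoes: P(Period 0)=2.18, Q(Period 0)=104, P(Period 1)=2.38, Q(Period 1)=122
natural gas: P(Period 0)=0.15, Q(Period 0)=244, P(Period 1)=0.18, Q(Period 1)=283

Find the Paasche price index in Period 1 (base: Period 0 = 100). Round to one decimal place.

110.7

Paasche price index uses current-period quantities as weights.
ΣP(Period 1)·Q(Period 1) = 2.38×122 + 0.18×283 = 290.36 + 50.94 = 341.3
ΣP(Period 0)·Q(Period 1) = 2.18×122 + 0.15×283 = 265.96 + 42.45 = 308.41
Index = 341.3 / 308.41 × 100 = 110.6644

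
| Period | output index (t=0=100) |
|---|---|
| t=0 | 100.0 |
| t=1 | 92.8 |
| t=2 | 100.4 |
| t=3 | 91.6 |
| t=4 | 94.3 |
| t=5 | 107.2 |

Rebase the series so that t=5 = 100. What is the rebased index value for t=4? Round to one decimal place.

Rebased(t=4) = 94.3 / 107.2 × 100 = 87.9664

88.0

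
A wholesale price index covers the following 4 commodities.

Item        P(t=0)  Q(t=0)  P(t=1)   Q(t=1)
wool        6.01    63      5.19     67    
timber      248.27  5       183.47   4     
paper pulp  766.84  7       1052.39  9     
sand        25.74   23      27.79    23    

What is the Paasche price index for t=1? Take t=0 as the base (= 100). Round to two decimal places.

125.91

Paasche price index uses current-period quantities as weights.
ΣP(t=1)·Q(t=1) = 5.19×67 + 183.47×4 + 1052.39×9 + 27.79×23 = 347.73 + 733.88 + 9471.51 + 639.17 = 11192.29
ΣP(t=0)·Q(t=1) = 6.01×67 + 248.27×4 + 766.84×9 + 25.74×23 = 402.67 + 993.08 + 6901.56 + 592.02 = 8889.33
Index = 11192.29 / 8889.33 × 100 = 125.9070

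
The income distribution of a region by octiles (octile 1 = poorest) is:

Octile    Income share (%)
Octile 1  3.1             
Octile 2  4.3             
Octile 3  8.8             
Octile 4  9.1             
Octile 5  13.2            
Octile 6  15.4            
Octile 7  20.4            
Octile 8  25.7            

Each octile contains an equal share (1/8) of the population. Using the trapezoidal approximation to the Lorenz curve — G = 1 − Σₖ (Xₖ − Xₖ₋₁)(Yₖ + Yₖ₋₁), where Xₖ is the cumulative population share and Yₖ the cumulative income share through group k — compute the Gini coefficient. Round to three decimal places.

Cumulative income shares Yₖ: 0.0310, 0.0740, 0.1620, 0.2530, 0.3850, 0.5390, 0.7430, 1.0000
Σ (Xₖ−Xₖ₋₁)(Yₖ+Yₖ₋₁) = (1/8)(0.0310+0.0000) + (1/8)(0.0740+0.0310) + (1/8)(0.1620+0.0740) + (1/8)(0.2530+0.1620) + (1/8)(0.3850+0.2530) + (1/8)(0.5390+0.3850) + (1/8)(0.7430+0.5390) + (1/8)(1.0000+0.7430)
  = 0.0039 + 0.0131 + 0.0295 + 0.0519 + 0.0798 + 0.1155 + 0.1603 + 0.2179 = 0.6717
G = 1 − 0.6717 = 0.3283

0.328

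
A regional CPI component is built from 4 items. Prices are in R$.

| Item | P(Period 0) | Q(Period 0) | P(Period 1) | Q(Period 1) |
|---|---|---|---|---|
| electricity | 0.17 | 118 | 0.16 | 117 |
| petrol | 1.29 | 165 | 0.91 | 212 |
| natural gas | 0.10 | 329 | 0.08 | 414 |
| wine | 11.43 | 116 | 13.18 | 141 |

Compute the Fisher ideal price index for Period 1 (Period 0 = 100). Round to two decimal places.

108.19

Laspeyres component (base-period weights):
ΣP(Period 1)Q(Period 0) = 0.16×118 + 0.91×165 + 0.08×329 + 13.18×116 = 18.88 + 150.15 + 26.32 + 1528.88 = 1724.23
ΣP(Period 0)Q(Period 0) = 0.17×118 + 1.29×165 + 0.10×329 + 11.43×116 = 20.06 + 212.85 + 32.9 + 1325.88 = 1591.69
L = 1724.23 / 1591.69 × 100 = 108.3270
Paasche component (current-period weights):
ΣP(Period 1)Q(Period 1) = 0.16×117 + 0.91×212 + 0.08×414 + 13.18×141 = 18.72 + 192.92 + 33.12 + 1858.38 = 2103.14
ΣP(Period 0)Q(Period 1) = 0.17×117 + 1.29×212 + 0.10×414 + 11.43×141 = 19.89 + 273.48 + 41.4 + 1611.63 = 1946.4
P = 2103.14 / 1946.4 × 100 = 108.0528
Fisher = √(L × P) = √(108.3270 × 108.0528) = 108.1898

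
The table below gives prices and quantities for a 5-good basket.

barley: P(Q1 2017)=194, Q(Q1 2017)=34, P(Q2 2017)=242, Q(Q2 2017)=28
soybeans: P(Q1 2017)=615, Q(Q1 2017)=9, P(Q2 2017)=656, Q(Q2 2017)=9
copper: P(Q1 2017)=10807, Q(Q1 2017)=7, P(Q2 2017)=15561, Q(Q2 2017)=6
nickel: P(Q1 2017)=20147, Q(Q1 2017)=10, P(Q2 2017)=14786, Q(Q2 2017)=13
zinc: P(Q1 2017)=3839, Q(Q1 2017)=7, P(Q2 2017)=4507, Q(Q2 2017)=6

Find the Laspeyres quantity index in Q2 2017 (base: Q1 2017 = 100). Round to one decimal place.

114.1

Laspeyres quantity index uses base-period prices as weights.
ΣP(Q1 2017)·Q(Q2 2017) = 194×28 + 615×9 + 10807×6 + 20147×13 + 3839×6 = 5432 + 5535 + 64842 + 261911 + 23034 = 360754
ΣP(Q1 2017)·Q(Q1 2017) = 194×34 + 615×9 + 10807×7 + 20147×10 + 3839×7 = 6596 + 5535 + 75649 + 201470 + 26873 = 316123
Index = 360754 / 316123 × 100 = 114.1182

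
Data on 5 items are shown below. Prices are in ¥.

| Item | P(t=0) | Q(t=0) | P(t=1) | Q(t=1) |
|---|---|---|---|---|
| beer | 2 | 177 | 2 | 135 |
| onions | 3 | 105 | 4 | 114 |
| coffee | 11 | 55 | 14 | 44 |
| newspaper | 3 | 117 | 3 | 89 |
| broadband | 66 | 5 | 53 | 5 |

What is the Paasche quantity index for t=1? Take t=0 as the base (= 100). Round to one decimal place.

86.8

Paasche quantity index uses current-period prices as weights.
ΣP(t=1)·Q(t=1) = 2×135 + 4×114 + 14×44 + 3×89 + 53×5 = 270 + 456 + 616 + 267 + 265 = 1874
ΣP(t=1)·Q(t=0) = 2×177 + 4×105 + 14×55 + 3×117 + 53×5 = 354 + 420 + 770 + 351 + 265 = 2160
Index = 1874 / 2160 × 100 = 86.7593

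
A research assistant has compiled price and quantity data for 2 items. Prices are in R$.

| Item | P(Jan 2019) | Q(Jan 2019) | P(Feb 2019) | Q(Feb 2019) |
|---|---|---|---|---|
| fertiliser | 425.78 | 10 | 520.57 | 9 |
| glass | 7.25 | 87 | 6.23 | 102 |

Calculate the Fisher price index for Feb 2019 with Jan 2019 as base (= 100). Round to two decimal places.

116.98

Laspeyres component (base-period weights):
ΣP(Feb 2019)Q(Jan 2019) = 520.57×10 + 6.23×87 = 5205.7 + 542.01 = 5747.71
ΣP(Jan 2019)Q(Jan 2019) = 425.78×10 + 7.25×87 = 4257.8 + 630.75 = 4888.55
L = 5747.71 / 4888.55 × 100 = 117.5749
Paasche component (current-period weights):
ΣP(Feb 2019)Q(Feb 2019) = 520.57×9 + 6.23×102 = 4685.13 + 635.46 = 5320.59
ΣP(Jan 2019)Q(Feb 2019) = 425.78×9 + 7.25×102 = 3832.02 + 739.5 = 4571.52
P = 5320.59 / 4571.52 × 100 = 116.3856
Fisher = √(L × P) = √(117.5749 × 116.3856) = 116.9788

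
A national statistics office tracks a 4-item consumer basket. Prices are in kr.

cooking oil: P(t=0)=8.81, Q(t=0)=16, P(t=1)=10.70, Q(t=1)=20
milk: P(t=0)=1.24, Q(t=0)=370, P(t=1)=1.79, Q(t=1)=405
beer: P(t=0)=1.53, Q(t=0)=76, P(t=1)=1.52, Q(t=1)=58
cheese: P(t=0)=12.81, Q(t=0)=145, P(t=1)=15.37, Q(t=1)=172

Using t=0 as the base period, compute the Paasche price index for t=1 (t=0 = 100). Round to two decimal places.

Paasche price index uses current-period quantities as weights.
ΣP(t=1)·Q(t=1) = 10.70×20 + 1.79×405 + 1.52×58 + 15.37×172 = 214 + 724.95 + 88.16 + 2643.64 = 3670.75
ΣP(t=0)·Q(t=1) = 8.81×20 + 1.24×405 + 1.53×58 + 12.81×172 = 176.2 + 502.2 + 88.74 + 2203.32 = 2970.46
Index = 3670.75 / 2970.46 × 100 = 123.5751

123.58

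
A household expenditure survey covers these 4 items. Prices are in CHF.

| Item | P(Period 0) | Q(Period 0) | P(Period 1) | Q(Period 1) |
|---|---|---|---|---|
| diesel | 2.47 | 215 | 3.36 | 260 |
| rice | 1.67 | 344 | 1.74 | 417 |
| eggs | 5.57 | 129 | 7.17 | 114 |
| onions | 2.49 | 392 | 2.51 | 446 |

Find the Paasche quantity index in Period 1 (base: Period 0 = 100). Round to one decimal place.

109.5

Paasche quantity index uses current-period prices as weights.
ΣP(Period 1)·Q(Period 1) = 3.36×260 + 1.74×417 + 7.17×114 + 2.51×446 = 873.6 + 725.58 + 817.38 + 1119.46 = 3536.02
ΣP(Period 1)·Q(Period 0) = 3.36×215 + 1.74×344 + 7.17×129 + 2.51×392 = 722.4 + 598.56 + 924.93 + 983.92 = 3229.81
Index = 3536.02 / 3229.81 × 100 = 109.4807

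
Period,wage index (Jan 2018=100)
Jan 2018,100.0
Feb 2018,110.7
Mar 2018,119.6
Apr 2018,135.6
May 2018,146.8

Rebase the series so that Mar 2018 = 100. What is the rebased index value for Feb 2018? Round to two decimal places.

92.56

Rebased(Feb 2018) = 110.7 / 119.6 × 100 = 92.5585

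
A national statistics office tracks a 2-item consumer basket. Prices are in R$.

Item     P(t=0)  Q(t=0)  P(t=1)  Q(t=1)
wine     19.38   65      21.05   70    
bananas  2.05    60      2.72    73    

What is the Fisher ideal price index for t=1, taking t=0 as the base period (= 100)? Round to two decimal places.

110.88

Laspeyres component (base-period weights):
ΣP(t=1)Q(t=0) = 21.05×65 + 2.72×60 = 1368.25 + 163.2 = 1531.45
ΣP(t=0)Q(t=0) = 19.38×65 + 2.05×60 = 1259.7 + 123 = 1382.7
L = 1531.45 / 1382.7 × 100 = 110.7579
Paasche component (current-period weights):
ΣP(t=1)Q(t=1) = 21.05×70 + 2.72×73 = 1473.5 + 198.56 = 1672.06
ΣP(t=0)Q(t=1) = 19.38×70 + 2.05×73 = 1356.6 + 149.65 = 1506.25
P = 1672.06 / 1506.25 × 100 = 111.0081
Fisher = √(L × P) = √(110.7579 × 111.0081) = 110.8830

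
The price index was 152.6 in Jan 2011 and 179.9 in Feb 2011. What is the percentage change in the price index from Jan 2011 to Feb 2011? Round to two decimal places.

Change = (179.9 − 152.6) / 152.6 × 100
       = 27.3 / 152.6 × 100 = 17.8899%

17.89%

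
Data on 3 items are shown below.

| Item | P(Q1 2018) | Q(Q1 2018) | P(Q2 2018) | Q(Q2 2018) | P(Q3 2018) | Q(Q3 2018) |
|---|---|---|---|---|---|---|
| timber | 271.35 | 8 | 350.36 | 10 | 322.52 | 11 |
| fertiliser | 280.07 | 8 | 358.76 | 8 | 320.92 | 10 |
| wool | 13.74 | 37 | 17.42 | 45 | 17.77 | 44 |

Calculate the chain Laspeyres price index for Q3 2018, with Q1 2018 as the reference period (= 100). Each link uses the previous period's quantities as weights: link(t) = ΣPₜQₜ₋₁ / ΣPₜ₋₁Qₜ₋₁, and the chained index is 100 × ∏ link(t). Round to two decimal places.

Link Q1 2018→Q2 2018:
ΣP(Q2 2018)Q(Q1 2018) = 350.36×8 + 358.76×8 + 17.42×37 = 2802.88 + 2870.08 + 644.54 = 6317.5
ΣP(Q1 2018)Q(Q1 2018) = 271.35×8 + 280.07×8 + 13.74×37 = 2170.8 + 2240.56 + 508.38 = 4919.74
link = 6317.5/4919.74 = 1.284113
Link Q2 2018→Q3 2018:
ΣP(Q3 2018)Q(Q2 2018) = 322.52×10 + 320.92×8 + 17.77×45 = 3225.2 + 2567.36 + 799.65 = 6592.21
ΣP(Q2 2018)Q(Q2 2018) = 350.36×10 + 358.76×8 + 17.42×45 = 3503.6 + 2870.08 + 783.9 = 7157.58
link = 6592.21/7157.58 = 0.921011
Chained index = 100 × 1.284113 × 0.921011 = 118.2682

118.27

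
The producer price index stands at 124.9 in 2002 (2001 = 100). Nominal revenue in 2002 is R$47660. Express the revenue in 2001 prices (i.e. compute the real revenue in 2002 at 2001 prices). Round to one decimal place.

Real = Nominal ÷ (Index/100) = 47660 ÷ (124.9/100)
     = 47660 ÷ 1.249 = 38158.5268

38158.5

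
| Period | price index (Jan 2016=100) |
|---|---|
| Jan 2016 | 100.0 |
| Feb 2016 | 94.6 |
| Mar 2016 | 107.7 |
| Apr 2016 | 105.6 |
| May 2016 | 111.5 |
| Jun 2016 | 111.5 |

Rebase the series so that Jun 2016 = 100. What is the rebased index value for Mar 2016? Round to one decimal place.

Rebased(Mar 2016) = 107.7 / 111.5 × 100 = 96.5919

96.6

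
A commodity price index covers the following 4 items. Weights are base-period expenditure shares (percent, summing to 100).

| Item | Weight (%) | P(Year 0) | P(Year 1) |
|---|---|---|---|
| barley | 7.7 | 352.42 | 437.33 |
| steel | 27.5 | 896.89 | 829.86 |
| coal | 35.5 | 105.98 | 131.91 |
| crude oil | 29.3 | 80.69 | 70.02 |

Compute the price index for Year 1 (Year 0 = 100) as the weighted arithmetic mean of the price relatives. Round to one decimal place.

barley: 7.7 × (437.33/352.42) = 7.7 × 1.240934 = 9.5552
steel: 27.5 × (829.86/896.89) = 27.5 × 0.925264 = 25.4448
coal: 35.5 × (131.91/105.98) = 35.5 × 1.244669 = 44.1857
crude oil: 29.3 × (70.02/80.69) = 29.3 × 0.867766 = 25.4255
Index = Σ wᵢ·(p₁ᵢ/p₀ᵢ) = 9.5552 + 25.4448 + 44.1857 + 25.4255 = 104.6112

104.6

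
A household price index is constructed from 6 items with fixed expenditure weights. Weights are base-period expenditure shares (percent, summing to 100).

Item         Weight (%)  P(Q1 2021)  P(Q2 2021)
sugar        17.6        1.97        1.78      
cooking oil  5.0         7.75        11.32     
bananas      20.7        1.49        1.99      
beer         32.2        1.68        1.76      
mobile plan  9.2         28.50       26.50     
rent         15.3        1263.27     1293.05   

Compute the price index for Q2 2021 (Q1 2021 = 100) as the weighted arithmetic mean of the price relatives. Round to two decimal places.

sugar: 17.6 × (1.78/1.97) = 17.6 × 0.903553 = 15.9025
cooking oil: 5.0 × (11.32/7.75) = 5.0 × 1.460645 = 7.3032
bananas: 20.7 × (1.99/1.49) = 20.7 × 1.335570 = 27.6463
beer: 32.2 × (1.76/1.68) = 32.2 × 1.047619 = 33.7333
mobile plan: 9.2 × (26.50/28.50) = 9.2 × 0.929825 = 8.5544
rent: 15.3 × (1293.05/1263.27) = 15.3 × 1.023574 = 15.6607
Index = Σ wᵢ·(p₁ᵢ/p₀ᵢ) = 15.9025 + 7.3032 + 27.6463 + 33.7333 + 8.5544 + 15.6607 = 108.8005

108.80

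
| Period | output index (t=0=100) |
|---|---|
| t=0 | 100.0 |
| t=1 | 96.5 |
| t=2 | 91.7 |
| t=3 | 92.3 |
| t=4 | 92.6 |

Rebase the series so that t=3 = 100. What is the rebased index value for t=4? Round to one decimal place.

Rebased(t=4) = 92.6 / 92.3 × 100 = 100.3250

100.3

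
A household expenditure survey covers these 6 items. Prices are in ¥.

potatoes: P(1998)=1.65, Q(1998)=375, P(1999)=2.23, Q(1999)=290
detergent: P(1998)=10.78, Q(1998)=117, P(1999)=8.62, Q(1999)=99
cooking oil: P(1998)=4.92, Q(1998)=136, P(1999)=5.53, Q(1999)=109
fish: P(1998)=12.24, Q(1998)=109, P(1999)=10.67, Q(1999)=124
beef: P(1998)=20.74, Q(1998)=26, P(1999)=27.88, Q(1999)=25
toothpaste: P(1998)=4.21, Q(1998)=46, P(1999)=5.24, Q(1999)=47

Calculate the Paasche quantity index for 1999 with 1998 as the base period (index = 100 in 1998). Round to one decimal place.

Paasche quantity index uses current-period prices as weights.
ΣP(1999)·Q(1999) = 2.23×290 + 8.62×99 + 5.53×109 + 10.67×124 + 27.88×25 + 5.24×47 = 646.7 + 853.38 + 602.77 + 1323.08 + 697 + 246.28 = 4369.21
ΣP(1999)·Q(1998) = 2.23×375 + 8.62×117 + 5.53×136 + 10.67×109 + 27.88×26 + 5.24×46 = 836.25 + 1008.54 + 752.08 + 1163.03 + 724.88 + 241.04 = 4725.82
Index = 4369.21 / 4725.82 × 100 = 92.4540

92.5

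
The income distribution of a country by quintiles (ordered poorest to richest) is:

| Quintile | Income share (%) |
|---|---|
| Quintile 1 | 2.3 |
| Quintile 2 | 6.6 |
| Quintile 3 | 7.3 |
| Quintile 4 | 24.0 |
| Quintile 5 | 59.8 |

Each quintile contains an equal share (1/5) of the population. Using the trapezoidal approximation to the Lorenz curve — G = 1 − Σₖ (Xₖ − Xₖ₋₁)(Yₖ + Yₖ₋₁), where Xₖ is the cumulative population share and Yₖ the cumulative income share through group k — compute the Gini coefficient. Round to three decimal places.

0.530

Cumulative income shares Yₖ: 0.0230, 0.0890, 0.1620, 0.4020, 1.0000
Σ (Xₖ−Xₖ₋₁)(Yₖ+Yₖ₋₁) = (1/5)(0.0230+0.0000) + (1/5)(0.0890+0.0230) + (1/5)(0.1620+0.0890) + (1/5)(0.4020+0.1620) + (1/5)(1.0000+0.4020)
  = 0.0046 + 0.0224 + 0.0502 + 0.1128 + 0.2804 = 0.4704
G = 1 − 0.4704 = 0.5296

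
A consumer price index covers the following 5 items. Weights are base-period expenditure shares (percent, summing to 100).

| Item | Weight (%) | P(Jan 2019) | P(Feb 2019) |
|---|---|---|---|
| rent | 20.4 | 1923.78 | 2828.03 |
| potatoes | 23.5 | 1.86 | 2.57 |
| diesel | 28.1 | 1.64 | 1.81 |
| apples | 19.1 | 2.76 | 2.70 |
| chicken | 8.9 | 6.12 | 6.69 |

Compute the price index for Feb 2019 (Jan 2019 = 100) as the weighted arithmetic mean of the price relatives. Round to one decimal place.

121.9

rent: 20.4 × (2828.03/1923.78) = 20.4 × 1.470038 = 29.9888
potatoes: 23.5 × (2.57/1.86) = 23.5 × 1.381720 = 32.4704
diesel: 28.1 × (1.81/1.64) = 28.1 × 1.103659 = 31.0128
apples: 19.1 × (2.70/2.76) = 19.1 × 0.978261 = 18.6848
chicken: 8.9 × (6.69/6.12) = 8.9 × 1.093137 = 9.7289
Index = Σ wᵢ·(p₁ᵢ/p₀ᵢ) = 29.9888 + 32.4704 + 31.0128 + 18.6848 + 9.7289 = 121.8857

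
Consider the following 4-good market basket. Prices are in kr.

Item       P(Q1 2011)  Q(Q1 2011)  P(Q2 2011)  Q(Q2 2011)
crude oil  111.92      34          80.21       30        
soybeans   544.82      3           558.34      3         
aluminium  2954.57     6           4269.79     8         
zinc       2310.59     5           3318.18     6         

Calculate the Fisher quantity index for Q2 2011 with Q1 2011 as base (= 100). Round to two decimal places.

Laspeyres component (base-period weights):
ΣP(Q1 2011)Q(Q2 2011) = 111.92×30 + 544.82×3 + 2954.57×8 + 2310.59×6 = 3357.6 + 1634.46 + 23636.56 + 13863.54 = 42492.16
ΣP(Q1 2011)Q(Q1 2011) = 111.92×34 + 544.82×3 + 2954.57×6 + 2310.59×5 = 3805.28 + 1634.46 + 17727.42 + 11552.95 = 34720.11
L = 42492.16 / 34720.11 × 100 = 122.3849
Paasche component (current-period weights):
ΣP(Q2 2011)Q(Q2 2011) = 80.21×30 + 558.34×3 + 4269.79×8 + 3318.18×6 = 2406.3 + 1675.02 + 34158.32 + 19909.08 = 58148.72
ΣP(Q2 2011)Q(Q1 2011) = 80.21×34 + 558.34×3 + 4269.79×6 + 3318.18×5 = 2727.14 + 1675.02 + 25618.74 + 16590.9 = 46611.8
P = 58148.72 / 46611.8 × 100 = 124.7511
Fisher = √(L × P) = √(122.3849 × 124.7511) = 123.5623

123.56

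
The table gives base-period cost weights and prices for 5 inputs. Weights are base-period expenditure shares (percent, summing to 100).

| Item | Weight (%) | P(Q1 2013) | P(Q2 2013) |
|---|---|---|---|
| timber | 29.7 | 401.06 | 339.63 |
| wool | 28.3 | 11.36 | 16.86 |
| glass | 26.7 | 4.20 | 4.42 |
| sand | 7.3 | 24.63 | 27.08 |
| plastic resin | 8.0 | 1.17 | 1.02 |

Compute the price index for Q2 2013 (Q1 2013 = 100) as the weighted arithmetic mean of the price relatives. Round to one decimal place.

110.3

timber: 29.7 × (339.63/401.06) = 29.7 × 0.846831 = 25.1509
wool: 28.3 × (16.86/11.36) = 28.3 × 1.484155 = 42.0016
glass: 26.7 × (4.42/4.20) = 26.7 × 1.052381 = 28.0986
sand: 7.3 × (27.08/24.63) = 7.3 × 1.099472 = 8.0261
plastic resin: 8.0 × (1.02/1.17) = 8.0 × 0.871795 = 6.9744
Index = Σ wᵢ·(p₁ᵢ/p₀ᵢ) = 25.1509 + 42.0016 + 28.0986 + 8.0261 + 6.9744 = 110.2515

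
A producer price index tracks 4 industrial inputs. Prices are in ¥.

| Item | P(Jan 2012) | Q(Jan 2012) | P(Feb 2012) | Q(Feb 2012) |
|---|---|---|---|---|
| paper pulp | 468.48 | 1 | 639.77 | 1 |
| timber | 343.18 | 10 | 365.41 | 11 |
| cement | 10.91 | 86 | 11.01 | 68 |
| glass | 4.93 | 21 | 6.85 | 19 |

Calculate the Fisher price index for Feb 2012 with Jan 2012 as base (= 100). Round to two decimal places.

109.00

Laspeyres component (base-period weights):
ΣP(Feb 2012)Q(Jan 2012) = 639.77×1 + 365.41×10 + 11.01×86 + 6.85×21 = 639.77 + 3654.1 + 946.86 + 143.85 = 5384.58
ΣP(Jan 2012)Q(Jan 2012) = 468.48×1 + 343.18×10 + 10.91×86 + 4.93×21 = 468.48 + 3431.8 + 938.26 + 103.53 = 4942.07
L = 5384.58 / 4942.07 × 100 = 108.9539
Paasche component (current-period weights):
ΣP(Feb 2012)Q(Feb 2012) = 639.77×1 + 365.41×11 + 11.01×68 + 6.85×19 = 639.77 + 4019.51 + 748.68 + 130.15 = 5538.11
ΣP(Jan 2012)Q(Feb 2012) = 468.48×1 + 343.18×11 + 10.91×68 + 4.93×19 = 468.48 + 3774.98 + 741.88 + 93.67 = 5079.01
P = 5538.11 / 5079.01 × 100 = 109.0392
Fisher = √(L × P) = √(108.9539 × 109.0392) = 108.9965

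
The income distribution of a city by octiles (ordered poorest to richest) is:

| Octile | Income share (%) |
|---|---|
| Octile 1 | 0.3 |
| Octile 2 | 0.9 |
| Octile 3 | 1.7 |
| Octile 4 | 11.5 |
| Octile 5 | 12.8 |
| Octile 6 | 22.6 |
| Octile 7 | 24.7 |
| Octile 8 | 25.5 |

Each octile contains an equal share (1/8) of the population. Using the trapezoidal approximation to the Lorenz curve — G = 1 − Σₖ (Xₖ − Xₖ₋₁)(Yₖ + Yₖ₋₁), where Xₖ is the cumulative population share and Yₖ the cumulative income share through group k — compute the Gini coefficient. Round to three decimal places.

Cumulative income shares Yₖ: 0.0030, 0.0120, 0.0290, 0.1440, 0.2720, 0.4980, 0.7450, 1.0000
Σ (Xₖ−Xₖ₋₁)(Yₖ+Yₖ₋₁) = (1/8)(0.0030+0.0000) + (1/8)(0.0120+0.0030) + (1/8)(0.0290+0.0120) + (1/8)(0.1440+0.0290) + (1/8)(0.2720+0.1440) + (1/8)(0.4980+0.2720) + (1/8)(0.7450+0.4980) + (1/8)(1.0000+0.7450)
  = 0.0004 + 0.0019 + 0.0051 + 0.0216 + 0.0520 + 0.0963 + 0.1554 + 0.2181 = 0.5507
G = 1 − 0.5507 = 0.4493

0.449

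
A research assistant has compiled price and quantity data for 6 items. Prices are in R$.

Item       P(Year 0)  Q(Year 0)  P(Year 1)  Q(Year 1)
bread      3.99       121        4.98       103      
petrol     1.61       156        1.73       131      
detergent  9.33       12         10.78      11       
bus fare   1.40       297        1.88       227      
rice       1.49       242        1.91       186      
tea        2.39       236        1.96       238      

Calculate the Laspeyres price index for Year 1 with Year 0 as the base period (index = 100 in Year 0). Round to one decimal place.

113.7

Laspeyres price index uses base-period quantities as weights.
ΣP(Year 1)·Q(Year 0) = 4.98×121 + 1.73×156 + 10.78×12 + 1.88×297 + 1.91×242 + 1.96×236 = 602.58 + 269.88 + 129.36 + 558.36 + 462.22 + 462.56 = 2484.96
ΣP(Year 0)·Q(Year 0) = 3.99×121 + 1.61×156 + 9.33×12 + 1.40×297 + 1.49×242 + 2.39×236 = 482.79 + 251.16 + 111.96 + 415.8 + 360.58 + 564.04 = 2186.33
Index = 2484.96 / 2186.33 × 100 = 113.6590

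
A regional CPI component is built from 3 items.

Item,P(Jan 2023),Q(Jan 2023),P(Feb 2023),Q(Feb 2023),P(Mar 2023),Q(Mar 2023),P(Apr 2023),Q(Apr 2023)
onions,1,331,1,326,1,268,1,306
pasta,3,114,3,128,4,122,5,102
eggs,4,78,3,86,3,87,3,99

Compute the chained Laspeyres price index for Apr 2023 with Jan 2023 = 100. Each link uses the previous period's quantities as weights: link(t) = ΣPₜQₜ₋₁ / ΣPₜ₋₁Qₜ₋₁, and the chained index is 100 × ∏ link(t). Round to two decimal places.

Link Jan 2023→Feb 2023:
ΣP(Feb 2023)Q(Jan 2023) = 1×331 + 3×114 + 3×78 = 331 + 342 + 234 = 907
ΣP(Jan 2023)Q(Jan 2023) = 1×331 + 3×114 + 4×78 = 331 + 342 + 312 = 985
link = 907/985 = 0.920812
Link Feb 2023→Mar 2023:
ΣP(Mar 2023)Q(Feb 2023) = 1×326 + 4×128 + 3×86 = 326 + 512 + 258 = 1096
ΣP(Feb 2023)Q(Feb 2023) = 1×326 + 3×128 + 3×86 = 326 + 384 + 258 = 968
link = 1096/968 = 1.132231
Link Mar 2023→Apr 2023:
ΣP(Apr 2023)Q(Mar 2023) = 1×268 + 5×122 + 3×87 = 268 + 610 + 261 = 1139
ΣP(Mar 2023)Q(Mar 2023) = 1×268 + 4×122 + 3×87 = 268 + 488 + 261 = 1017
link = 1139/1017 = 1.119961
Chained index = 100 × 0.920812 × 1.132231 × 1.119961 = 116.7640

116.76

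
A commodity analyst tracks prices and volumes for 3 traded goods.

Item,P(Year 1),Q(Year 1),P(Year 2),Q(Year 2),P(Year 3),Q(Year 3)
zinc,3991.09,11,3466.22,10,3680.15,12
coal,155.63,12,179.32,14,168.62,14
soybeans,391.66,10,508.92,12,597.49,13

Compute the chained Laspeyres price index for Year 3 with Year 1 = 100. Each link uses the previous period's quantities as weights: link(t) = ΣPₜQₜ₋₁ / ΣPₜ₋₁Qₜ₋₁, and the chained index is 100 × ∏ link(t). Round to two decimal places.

Link Year 1→Year 2:
ΣP(Year 2)Q(Year 1) = 3466.22×11 + 179.32×12 + 508.92×10 = 38128.42 + 2151.84 + 5089.2 = 45369.46
ΣP(Year 1)Q(Year 1) = 3991.09×11 + 155.63×12 + 391.66×10 = 43901.99 + 1867.56 + 3916.6 = 49686.15
link = 45369.46/49686.15 = 0.913121
Link Year 2→Year 3:
ΣP(Year 3)Q(Year 2) = 3680.15×10 + 168.62×14 + 597.49×12 = 36801.5 + 2360.68 + 7169.88 = 46332.06
ΣP(Year 2)Q(Year 2) = 3466.22×10 + 179.32×14 + 508.92×12 = 34662.2 + 2510.48 + 6107.04 = 43279.72
link = 46332.06/43279.72 = 1.070526
Chained index = 100 × 0.913121 × 1.070526 = 97.7520

97.75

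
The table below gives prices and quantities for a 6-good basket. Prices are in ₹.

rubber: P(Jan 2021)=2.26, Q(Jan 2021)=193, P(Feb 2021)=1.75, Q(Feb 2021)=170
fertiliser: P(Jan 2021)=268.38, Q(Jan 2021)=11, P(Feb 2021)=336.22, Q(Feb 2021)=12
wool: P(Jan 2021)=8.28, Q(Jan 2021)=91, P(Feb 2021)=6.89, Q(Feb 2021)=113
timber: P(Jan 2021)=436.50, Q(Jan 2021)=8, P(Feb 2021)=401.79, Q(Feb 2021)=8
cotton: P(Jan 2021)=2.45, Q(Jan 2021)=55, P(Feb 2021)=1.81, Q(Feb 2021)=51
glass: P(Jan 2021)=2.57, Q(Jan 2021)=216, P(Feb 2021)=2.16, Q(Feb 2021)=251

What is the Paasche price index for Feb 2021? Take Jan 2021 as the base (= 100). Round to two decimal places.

101.78

Paasche price index uses current-period quantities as weights.
ΣP(Feb 2021)·Q(Feb 2021) = 1.75×170 + 336.22×12 + 6.89×113 + 401.79×8 + 1.81×51 + 2.16×251 = 297.5 + 4034.64 + 778.57 + 3214.32 + 92.31 + 542.16 = 8959.5
ΣP(Jan 2021)·Q(Feb 2021) = 2.26×170 + 268.38×12 + 8.28×113 + 436.50×8 + 2.45×51 + 2.57×251 = 384.2 + 3220.56 + 935.64 + 3492 + 124.95 + 645.07 = 8802.42
Index = 8959.5 / 8802.42 × 100 = 101.7845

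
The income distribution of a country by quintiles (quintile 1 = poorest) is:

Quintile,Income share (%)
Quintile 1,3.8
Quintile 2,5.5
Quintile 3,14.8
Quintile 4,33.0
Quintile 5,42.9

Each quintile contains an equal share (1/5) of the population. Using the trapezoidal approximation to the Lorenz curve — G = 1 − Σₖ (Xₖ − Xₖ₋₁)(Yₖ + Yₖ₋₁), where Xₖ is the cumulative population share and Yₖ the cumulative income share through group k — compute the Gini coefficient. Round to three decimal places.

Cumulative income shares Yₖ: 0.0380, 0.0930, 0.2410, 0.5710, 1.0000
Σ (Xₖ−Xₖ₋₁)(Yₖ+Yₖ₋₁) = (1/5)(0.0380+0.0000) + (1/5)(0.0930+0.0380) + (1/5)(0.2410+0.0930) + (1/5)(0.5710+0.2410) + (1/5)(1.0000+0.5710)
  = 0.0076 + 0.0262 + 0.0668 + 0.1624 + 0.3142 = 0.5772
G = 1 − 0.5772 = 0.4228

0.423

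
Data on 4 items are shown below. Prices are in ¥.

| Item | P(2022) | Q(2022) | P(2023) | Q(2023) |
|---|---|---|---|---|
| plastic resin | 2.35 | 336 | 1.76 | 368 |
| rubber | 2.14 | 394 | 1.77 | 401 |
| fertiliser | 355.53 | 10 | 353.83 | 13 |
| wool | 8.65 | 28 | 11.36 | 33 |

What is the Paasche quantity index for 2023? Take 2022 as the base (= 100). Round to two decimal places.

123.07

Paasche quantity index uses current-period prices as weights.
ΣP(2023)·Q(2023) = 1.76×368 + 1.77×401 + 353.83×13 + 11.36×33 = 647.68 + 709.77 + 4599.79 + 374.88 = 6332.12
ΣP(2023)·Q(2022) = 1.76×336 + 1.77×394 + 353.83×10 + 11.36×28 = 591.36 + 697.38 + 3538.3 + 318.08 = 5145.12
Index = 6332.12 / 5145.12 × 100 = 123.0704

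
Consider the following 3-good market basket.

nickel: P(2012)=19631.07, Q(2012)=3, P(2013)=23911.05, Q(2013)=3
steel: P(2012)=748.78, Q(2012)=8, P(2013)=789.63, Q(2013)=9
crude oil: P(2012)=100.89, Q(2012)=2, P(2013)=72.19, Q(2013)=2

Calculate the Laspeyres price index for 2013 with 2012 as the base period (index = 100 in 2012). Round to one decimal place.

120.1

Laspeyres price index uses base-period quantities as weights.
ΣP(2013)·Q(2012) = 23911.05×3 + 789.63×8 + 72.19×2 = 71733.15 + 6317.04 + 144.38 = 78194.57
ΣP(2012)·Q(2012) = 19631.07×3 + 748.78×8 + 100.89×2 = 58893.21 + 5990.24 + 201.78 = 65085.23
Index = 78194.57 / 65085.23 × 100 = 120.1418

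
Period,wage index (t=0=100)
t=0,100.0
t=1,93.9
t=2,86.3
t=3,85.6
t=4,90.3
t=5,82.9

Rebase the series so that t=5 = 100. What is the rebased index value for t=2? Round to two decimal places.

Rebased(t=2) = 86.3 / 82.9 × 100 = 104.1013

104.10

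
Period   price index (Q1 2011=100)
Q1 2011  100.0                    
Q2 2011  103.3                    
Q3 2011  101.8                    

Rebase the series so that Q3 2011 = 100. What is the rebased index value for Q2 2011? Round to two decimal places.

Rebased(Q2 2011) = 103.3 / 101.8 × 100 = 101.4735

101.47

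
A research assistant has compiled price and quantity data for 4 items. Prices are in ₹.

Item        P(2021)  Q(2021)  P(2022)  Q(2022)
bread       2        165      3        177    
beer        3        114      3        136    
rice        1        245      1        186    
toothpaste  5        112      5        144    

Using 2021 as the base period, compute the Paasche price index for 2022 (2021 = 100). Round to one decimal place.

110.6

Paasche price index uses current-period quantities as weights.
ΣP(2022)·Q(2022) = 3×177 + 3×136 + 1×186 + 5×144 = 531 + 408 + 186 + 720 = 1845
ΣP(2021)·Q(2022) = 2×177 + 3×136 + 1×186 + 5×144 = 354 + 408 + 186 + 720 = 1668
Index = 1845 / 1668 × 100 = 110.6115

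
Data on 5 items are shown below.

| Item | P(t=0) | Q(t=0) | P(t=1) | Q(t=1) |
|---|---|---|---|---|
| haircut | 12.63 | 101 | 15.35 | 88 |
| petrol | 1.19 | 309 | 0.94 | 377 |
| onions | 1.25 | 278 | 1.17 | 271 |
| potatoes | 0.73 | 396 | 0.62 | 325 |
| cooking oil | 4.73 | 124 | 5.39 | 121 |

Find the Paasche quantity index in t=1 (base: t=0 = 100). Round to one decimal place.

Paasche quantity index uses current-period prices as weights.
ΣP(t=1)·Q(t=1) = 15.35×88 + 0.94×377 + 1.17×271 + 0.62×325 + 5.39×121 = 1350.8 + 354.38 + 317.07 + 201.5 + 652.19 = 2875.94
ΣP(t=1)·Q(t=0) = 15.35×101 + 0.94×309 + 1.17×278 + 0.62×396 + 5.39×124 = 1550.35 + 290.46 + 325.26 + 245.52 + 668.36 = 3079.95
Index = 2875.94 / 3079.95 × 100 = 93.3762

93.4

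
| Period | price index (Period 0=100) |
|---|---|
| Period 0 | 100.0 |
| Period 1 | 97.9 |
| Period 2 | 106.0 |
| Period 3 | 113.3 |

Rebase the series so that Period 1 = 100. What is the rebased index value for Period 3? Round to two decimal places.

115.73

Rebased(Period 3) = 113.3 / 97.9 × 100 = 115.7303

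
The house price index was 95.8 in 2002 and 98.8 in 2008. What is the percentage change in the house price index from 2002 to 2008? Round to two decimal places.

3.13%

Change = (98.8 − 95.8) / 95.8 × 100
       = 3.0 / 95.8 × 100 = 3.1315%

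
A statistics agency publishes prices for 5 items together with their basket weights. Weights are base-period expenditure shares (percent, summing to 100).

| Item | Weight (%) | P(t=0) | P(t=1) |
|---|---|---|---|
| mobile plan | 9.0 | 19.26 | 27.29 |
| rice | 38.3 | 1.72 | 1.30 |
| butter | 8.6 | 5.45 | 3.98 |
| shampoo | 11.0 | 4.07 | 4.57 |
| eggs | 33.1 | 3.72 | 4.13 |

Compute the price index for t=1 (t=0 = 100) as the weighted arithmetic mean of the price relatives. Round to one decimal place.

97.1

mobile plan: 9.0 × (27.29/19.26) = 9.0 × 1.416926 = 12.7523
rice: 38.3 × (1.30/1.72) = 38.3 × 0.755814 = 28.9477
butter: 8.6 × (3.98/5.45) = 8.6 × 0.730275 = 6.2804
shampoo: 11.0 × (4.57/4.07) = 11.0 × 1.122850 = 12.3514
eggs: 33.1 × (4.13/3.72) = 33.1 × 1.110215 = 36.7481
Index = Σ wᵢ·(p₁ᵢ/p₀ᵢ) = 12.7523 + 28.9477 + 6.2804 + 12.3514 + 36.7481 = 97.0798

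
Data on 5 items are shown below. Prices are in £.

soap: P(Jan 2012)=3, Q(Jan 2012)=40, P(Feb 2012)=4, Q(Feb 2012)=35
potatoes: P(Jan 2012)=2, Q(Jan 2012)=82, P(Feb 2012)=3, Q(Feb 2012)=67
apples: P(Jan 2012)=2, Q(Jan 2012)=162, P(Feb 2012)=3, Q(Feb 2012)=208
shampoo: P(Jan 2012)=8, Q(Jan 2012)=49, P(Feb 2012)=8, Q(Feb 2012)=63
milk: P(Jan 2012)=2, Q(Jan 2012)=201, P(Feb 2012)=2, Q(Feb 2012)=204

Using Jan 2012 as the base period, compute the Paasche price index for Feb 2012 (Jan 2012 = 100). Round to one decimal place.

119.8

Paasche price index uses current-period quantities as weights.
ΣP(Feb 2012)·Q(Feb 2012) = 4×35 + 3×67 + 3×208 + 8×63 + 2×204 = 140 + 201 + 624 + 504 + 408 = 1877
ΣP(Jan 2012)·Q(Feb 2012) = 3×35 + 2×67 + 2×208 + 8×63 + 2×204 = 105 + 134 + 416 + 504 + 408 = 1567
Index = 1877 / 1567 × 100 = 119.7830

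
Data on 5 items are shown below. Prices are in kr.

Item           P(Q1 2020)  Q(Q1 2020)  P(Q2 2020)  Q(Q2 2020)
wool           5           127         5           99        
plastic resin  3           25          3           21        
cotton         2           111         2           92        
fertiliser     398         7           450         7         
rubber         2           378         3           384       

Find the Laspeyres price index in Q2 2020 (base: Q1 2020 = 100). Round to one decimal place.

116.6

Laspeyres price index uses base-period quantities as weights.
ΣP(Q2 2020)·Q(Q1 2020) = 5×127 + 3×25 + 2×111 + 450×7 + 3×378 = 635 + 75 + 222 + 3150 + 1134 = 5216
ΣP(Q1 2020)·Q(Q1 2020) = 5×127 + 3×25 + 2×111 + 398×7 + 2×378 = 635 + 75 + 222 + 2786 + 756 = 4474
Index = 5216 / 4474 × 100 = 116.5847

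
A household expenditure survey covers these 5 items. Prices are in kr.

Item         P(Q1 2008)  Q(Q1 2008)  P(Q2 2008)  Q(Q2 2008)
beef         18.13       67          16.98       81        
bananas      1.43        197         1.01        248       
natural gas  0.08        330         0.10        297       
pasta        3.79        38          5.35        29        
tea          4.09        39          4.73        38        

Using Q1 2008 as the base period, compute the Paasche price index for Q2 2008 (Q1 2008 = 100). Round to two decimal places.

Paasche price index uses current-period quantities as weights.
ΣP(Q2 2008)·Q(Q2 2008) = 16.98×81 + 1.01×248 + 0.10×297 + 5.35×29 + 4.73×38 = 1375.38 + 250.48 + 29.7 + 155.15 + 179.74 = 1990.45
ΣP(Q1 2008)·Q(Q2 2008) = 18.13×81 + 1.43×248 + 0.08×297 + 3.79×29 + 4.09×38 = 1468.53 + 354.64 + 23.76 + 109.91 + 155.42 = 2112.26
Index = 1990.45 / 2112.26 × 100 = 94.2332

94.23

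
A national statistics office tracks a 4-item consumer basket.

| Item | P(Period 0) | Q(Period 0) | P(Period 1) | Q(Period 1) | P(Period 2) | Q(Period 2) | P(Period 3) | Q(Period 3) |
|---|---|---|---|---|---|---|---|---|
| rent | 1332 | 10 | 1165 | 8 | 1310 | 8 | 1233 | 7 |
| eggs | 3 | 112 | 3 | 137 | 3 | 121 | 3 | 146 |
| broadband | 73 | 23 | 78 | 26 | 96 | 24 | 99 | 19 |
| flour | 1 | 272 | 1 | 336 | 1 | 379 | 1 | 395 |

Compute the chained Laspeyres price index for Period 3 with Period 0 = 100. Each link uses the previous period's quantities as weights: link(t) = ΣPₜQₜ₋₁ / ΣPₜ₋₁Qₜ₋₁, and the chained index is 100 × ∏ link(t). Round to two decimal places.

Link Period 0→Period 1:
ΣP(Period 1)Q(Period 0) = 1165×10 + 3×112 + 78×23 + 1×272 = 11650 + 336 + 1794 + 272 = 14052
ΣP(Period 0)Q(Period 0) = 1332×10 + 3×112 + 73×23 + 1×272 = 13320 + 336 + 1679 + 272 = 15607
link = 14052/15607 = 0.900365
Link Period 1→Period 2:
ΣP(Period 2)Q(Period 1) = 1310×8 + 3×137 + 96×26 + 1×336 = 10480 + 411 + 2496 + 336 = 13723
ΣP(Period 1)Q(Period 1) = 1165×8 + 3×137 + 78×26 + 1×336 = 9320 + 411 + 2028 + 336 = 12095
link = 13723/12095 = 1.134601
Link Period 2→Period 3:
ΣP(Period 3)Q(Period 2) = 1233×8 + 3×121 + 99×24 + 1×379 = 9864 + 363 + 2376 + 379 = 12982
ΣP(Period 2)Q(Period 2) = 1310×8 + 3×121 + 96×24 + 1×379 = 10480 + 363 + 2304 + 379 = 13526
link = 12982/13526 = 0.959781
Chained index = 100 × 0.900365 × 1.134601 × 0.959781 = 98.0470

98.05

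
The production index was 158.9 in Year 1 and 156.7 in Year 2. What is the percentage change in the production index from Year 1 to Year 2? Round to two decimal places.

Change = (156.7 − 158.9) / 158.9 × 100
       = -2.2 / 158.9 × 100 = -1.3845%

-1.38%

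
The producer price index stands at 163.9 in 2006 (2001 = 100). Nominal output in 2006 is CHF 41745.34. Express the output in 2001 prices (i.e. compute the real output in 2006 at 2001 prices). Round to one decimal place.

25470.0

Real = Nominal ÷ (Index/100) = 41745.34 ÷ (163.9/100)
     = 41745.34 ÷ 1.639 = 25470.0061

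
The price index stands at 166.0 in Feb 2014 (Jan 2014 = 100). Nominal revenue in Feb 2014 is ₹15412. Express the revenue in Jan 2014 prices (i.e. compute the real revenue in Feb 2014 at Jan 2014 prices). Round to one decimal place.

Real = Nominal ÷ (Index/100) = 15412 ÷ (166.0/100)
     = 15412 ÷ 1.660 = 9284.3373

9284.3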